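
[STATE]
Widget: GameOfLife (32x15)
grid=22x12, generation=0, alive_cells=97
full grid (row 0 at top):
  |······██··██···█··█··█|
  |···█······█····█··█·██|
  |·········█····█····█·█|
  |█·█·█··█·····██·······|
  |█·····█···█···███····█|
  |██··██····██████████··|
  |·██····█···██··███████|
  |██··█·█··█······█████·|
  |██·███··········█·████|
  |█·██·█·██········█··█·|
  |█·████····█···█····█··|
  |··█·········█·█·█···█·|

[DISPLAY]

Gen: 0                          
······██··██···█··█··█          
···█······█····█··█·██          
·········█····█····█·█          
█·█·█··█·····██·······          
█·····█···█···███····█          
██··██····██████████··          
·██····█···██··███████          
██··█·█··█······█████·          
██·███··········█·████          
█·██·█·██········█··█·          
█·████····█···█····█··          
··█·········█·█·█···█·          
                                
                                


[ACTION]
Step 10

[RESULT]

Gen: 10                         
······················          
··█···················          
·█···█······███·······          
··█··█·····█·····█····          
···██·······██····█·█·          
·················██·█·          
····█·············███·          
····█·················          
······················          
·····██···············          
·····██···············          
·····█················          
                                
                                


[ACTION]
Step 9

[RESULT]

Gen: 19                         
······················          
·██···················          
█··█··················          
·██···············█·█·          
·················████·          
················█·····          
···············█····█·          
················██··█·          
·················███··          
······················          
······················          
······················          
                                
                                


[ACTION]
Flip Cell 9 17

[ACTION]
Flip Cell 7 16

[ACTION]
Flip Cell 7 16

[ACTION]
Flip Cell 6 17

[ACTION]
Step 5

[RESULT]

Gen: 24                         
······················          
·██···················          
█··█·············███··          
·██·············████··          
···············█····█·          
····················█·          
···············██···█·          
·················██···          
······················          
······················          
······················          
······················          
                                
                                


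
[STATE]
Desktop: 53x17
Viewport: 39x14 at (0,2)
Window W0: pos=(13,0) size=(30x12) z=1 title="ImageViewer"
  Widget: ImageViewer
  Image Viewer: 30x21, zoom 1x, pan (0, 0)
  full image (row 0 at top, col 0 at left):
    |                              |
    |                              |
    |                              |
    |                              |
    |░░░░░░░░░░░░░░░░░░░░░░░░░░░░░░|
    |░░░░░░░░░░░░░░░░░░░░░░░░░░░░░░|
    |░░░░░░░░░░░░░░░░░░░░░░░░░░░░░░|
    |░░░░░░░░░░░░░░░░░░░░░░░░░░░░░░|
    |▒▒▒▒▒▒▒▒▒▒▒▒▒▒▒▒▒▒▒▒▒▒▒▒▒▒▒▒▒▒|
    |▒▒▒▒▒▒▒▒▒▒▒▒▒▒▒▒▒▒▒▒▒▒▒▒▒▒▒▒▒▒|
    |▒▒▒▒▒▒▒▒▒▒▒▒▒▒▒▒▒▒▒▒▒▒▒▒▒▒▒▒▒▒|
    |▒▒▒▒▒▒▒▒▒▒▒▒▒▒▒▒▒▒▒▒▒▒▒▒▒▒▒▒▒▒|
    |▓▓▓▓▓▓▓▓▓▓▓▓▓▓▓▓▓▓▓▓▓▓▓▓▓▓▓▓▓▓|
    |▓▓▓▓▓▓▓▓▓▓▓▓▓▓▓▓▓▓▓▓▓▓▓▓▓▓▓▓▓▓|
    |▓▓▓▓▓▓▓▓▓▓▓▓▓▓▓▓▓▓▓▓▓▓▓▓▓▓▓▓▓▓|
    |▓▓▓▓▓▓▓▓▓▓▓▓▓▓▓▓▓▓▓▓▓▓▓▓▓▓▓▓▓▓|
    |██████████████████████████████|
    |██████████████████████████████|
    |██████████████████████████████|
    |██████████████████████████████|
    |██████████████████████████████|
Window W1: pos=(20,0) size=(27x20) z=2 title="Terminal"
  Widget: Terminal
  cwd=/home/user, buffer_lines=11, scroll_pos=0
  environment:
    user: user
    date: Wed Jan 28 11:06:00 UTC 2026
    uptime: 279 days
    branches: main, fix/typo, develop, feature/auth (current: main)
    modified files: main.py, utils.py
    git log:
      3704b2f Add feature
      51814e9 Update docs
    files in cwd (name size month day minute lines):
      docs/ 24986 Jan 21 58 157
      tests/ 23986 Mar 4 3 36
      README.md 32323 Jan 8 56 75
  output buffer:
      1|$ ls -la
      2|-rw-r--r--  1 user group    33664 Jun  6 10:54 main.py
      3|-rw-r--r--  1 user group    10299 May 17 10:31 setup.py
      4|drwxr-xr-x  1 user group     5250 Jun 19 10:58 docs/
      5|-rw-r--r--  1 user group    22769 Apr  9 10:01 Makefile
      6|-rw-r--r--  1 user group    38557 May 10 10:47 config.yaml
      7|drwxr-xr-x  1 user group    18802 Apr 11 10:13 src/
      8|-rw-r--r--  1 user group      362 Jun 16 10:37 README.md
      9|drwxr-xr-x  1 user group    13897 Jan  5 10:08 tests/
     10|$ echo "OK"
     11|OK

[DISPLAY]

             ┠──────┠──────────────────
             ┃      ┃$ ls -la          
             ┃      ┃-rw-r--r--  1 user
             ┃      ┃-rw-r--r--  1 user
             ┃      ┃drwxr-xr-x  1 user
             ┃░░░░░░┃-rw-r--r--  1 user
             ┃░░░░░░┃-rw-r--r--  1 user
             ┃░░░░░░┃drwxr-xr-x  1 user
             ┃░░░░░░┃-rw-r--r--  1 user
             ┗━━━━━━┃drwxr-xr-x  1 user
                    ┃$ echo "OK"       
                    ┃OK                
                    ┃$ █               
                    ┃                  


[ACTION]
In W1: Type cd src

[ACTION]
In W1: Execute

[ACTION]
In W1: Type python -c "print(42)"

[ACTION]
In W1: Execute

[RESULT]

             ┠──────┠──────────────────
             ┃      ┃$ ls -la          
             ┃      ┃-rw-r--r--  1 user
             ┃      ┃-rw-r--r--  1 user
             ┃      ┃drwxr-xr-x  1 user
             ┃░░░░░░┃-rw-r--r--  1 user
             ┃░░░░░░┃-rw-r--r--  1 user
             ┃░░░░░░┃drwxr-xr-x  1 user
             ┃░░░░░░┃-rw-r--r--  1 user
             ┗━━━━━━┃drwxr-xr-x  1 user
                    ┃$ echo "OK"       
                    ┃OK                
                    ┃$ cd src          
                    ┃                  


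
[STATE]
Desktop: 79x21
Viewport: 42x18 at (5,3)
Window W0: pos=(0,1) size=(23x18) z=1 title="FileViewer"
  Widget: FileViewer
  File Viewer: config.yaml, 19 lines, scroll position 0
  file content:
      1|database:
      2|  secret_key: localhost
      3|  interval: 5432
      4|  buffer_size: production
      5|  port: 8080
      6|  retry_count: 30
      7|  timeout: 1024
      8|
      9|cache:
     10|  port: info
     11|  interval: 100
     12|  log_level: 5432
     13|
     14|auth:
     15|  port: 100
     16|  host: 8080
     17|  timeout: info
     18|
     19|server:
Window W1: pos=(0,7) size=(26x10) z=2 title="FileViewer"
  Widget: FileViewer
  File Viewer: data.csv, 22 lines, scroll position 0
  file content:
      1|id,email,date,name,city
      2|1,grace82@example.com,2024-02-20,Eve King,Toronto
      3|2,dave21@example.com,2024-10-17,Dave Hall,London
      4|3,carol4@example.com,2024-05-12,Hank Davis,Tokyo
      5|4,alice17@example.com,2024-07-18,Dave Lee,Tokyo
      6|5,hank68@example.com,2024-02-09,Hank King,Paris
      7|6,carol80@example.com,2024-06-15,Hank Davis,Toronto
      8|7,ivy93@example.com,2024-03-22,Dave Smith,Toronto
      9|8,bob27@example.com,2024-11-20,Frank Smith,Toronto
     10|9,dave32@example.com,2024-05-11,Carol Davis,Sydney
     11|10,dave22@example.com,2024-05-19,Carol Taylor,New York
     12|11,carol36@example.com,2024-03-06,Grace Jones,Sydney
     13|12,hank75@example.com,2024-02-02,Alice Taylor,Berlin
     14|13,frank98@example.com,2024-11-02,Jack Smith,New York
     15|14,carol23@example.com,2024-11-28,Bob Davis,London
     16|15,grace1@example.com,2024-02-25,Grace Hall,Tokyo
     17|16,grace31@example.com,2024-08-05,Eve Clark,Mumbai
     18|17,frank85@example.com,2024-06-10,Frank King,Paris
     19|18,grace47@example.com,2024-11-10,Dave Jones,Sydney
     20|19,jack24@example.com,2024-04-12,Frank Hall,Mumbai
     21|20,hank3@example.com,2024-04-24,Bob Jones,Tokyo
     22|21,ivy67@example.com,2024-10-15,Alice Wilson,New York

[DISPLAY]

─────────────────┨                        
base:           ▲┃                        
cret_key: localh█┃                        
terval: 5432    ░┃                        
━━━━━━━━━━━━━━━━━━━━┓                     
eViewer             ┃                     
────────────────────┨                     
mail,date,name,city▲┃                     
ace82@example.com,2█┃                     
ve21@example.com,20░┃                     
rol4@example.com,20░┃                     
ice17@example.com,2░┃                     
nk68@example.com,20▼┃                     
━━━━━━━━━━━━━━━━━━━━┛                     
:               ▼┃                        
━━━━━━━━━━━━━━━━━┛                        
                                          
                                          


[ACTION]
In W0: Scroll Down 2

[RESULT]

─────────────────┨                        
terval: 5432    ▲┃                        
ffer_size: produ░┃                        
rt: 8080        ░┃                        
━━━━━━━━━━━━━━━━━━━━┓                     
eViewer             ┃                     
────────────────────┨                     
mail,date,name,city▲┃                     
ace82@example.com,2█┃                     
ve21@example.com,20░┃                     
rol4@example.com,20░┃                     
ice17@example.com,2░┃                     
nk68@example.com,20▼┃                     
━━━━━━━━━━━━━━━━━━━━┛                     
st: 8080        ▼┃                        
━━━━━━━━━━━━━━━━━┛                        
                                          
                                          


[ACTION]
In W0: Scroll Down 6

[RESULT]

─────────────────┨                        
try_count: 30   ▲┃                        
meout: 1024     ░┃                        
                ░┃                        
━━━━━━━━━━━━━━━━━━━━┓                     
eViewer             ┃                     
────────────────────┨                     
mail,date,name,city▲┃                     
ace82@example.com,2█┃                     
ve21@example.com,20░┃                     
rol4@example.com,20░┃                     
ice17@example.com,2░┃                     
nk68@example.com,20▼┃                     
━━━━━━━━━━━━━━━━━━━━┛                     
er:             ▼┃                        
━━━━━━━━━━━━━━━━━┛                        
                                          
                                          


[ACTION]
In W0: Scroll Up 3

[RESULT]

─────────────────┨                        
terval: 5432    ▲┃                        
ffer_size: produ░┃                        
rt: 8080        ░┃                        
━━━━━━━━━━━━━━━━━━━━┓                     
eViewer             ┃                     
────────────────────┨                     
mail,date,name,city▲┃                     
ace82@example.com,2█┃                     
ve21@example.com,20░┃                     
rol4@example.com,20░┃                     
ice17@example.com,2░┃                     
nk68@example.com,20▼┃                     
━━━━━━━━━━━━━━━━━━━━┛                     
st: 8080        ▼┃                        
━━━━━━━━━━━━━━━━━┛                        
                                          
                                          


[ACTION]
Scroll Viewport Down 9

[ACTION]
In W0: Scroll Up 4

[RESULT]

─────────────────┨                        
base:           ▲┃                        
cret_key: localh█┃                        
terval: 5432    ░┃                        
━━━━━━━━━━━━━━━━━━━━┓                     
eViewer             ┃                     
────────────────────┨                     
mail,date,name,city▲┃                     
ace82@example.com,2█┃                     
ve21@example.com,20░┃                     
rol4@example.com,20░┃                     
ice17@example.com,2░┃                     
nk68@example.com,20▼┃                     
━━━━━━━━━━━━━━━━━━━━┛                     
:               ▼┃                        
━━━━━━━━━━━━━━━━━┛                        
                                          
                                          


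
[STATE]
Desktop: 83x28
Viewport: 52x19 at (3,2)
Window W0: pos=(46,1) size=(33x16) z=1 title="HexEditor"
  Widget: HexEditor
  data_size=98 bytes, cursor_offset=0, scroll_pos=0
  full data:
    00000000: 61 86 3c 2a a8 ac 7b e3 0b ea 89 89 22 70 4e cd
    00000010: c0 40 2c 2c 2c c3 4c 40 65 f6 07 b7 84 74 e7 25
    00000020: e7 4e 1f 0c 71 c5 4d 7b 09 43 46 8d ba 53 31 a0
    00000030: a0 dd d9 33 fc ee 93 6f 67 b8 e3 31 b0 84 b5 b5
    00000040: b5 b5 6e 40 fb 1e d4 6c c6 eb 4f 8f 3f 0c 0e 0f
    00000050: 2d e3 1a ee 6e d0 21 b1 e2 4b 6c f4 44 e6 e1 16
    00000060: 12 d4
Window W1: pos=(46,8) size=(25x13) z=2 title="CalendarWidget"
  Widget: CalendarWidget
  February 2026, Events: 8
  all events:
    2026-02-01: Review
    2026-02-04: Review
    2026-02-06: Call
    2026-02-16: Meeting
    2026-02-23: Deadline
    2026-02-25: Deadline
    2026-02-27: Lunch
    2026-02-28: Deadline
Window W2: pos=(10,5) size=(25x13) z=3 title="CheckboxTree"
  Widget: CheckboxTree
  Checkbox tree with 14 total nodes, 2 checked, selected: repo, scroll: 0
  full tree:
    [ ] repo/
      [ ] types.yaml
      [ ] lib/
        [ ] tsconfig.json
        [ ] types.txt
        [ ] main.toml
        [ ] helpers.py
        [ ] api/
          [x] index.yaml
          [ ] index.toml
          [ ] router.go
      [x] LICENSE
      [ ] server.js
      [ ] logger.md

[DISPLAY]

                                           ┃ HexEdit
                                           ┠────────
                                           ┃00000000
       ┏━━━━━━━━━━━━━━━━━━━━━━━┓           ┃00000010
       ┃ CheckboxTree          ┃           ┃00000020
       ┠───────────────────────┨           ┃00000030
       ┃>[-] repo/             ┃           ┏━━━━━━━━
       ┃   [ ] types.yaml      ┃           ┃ Calenda
       ┃   [-] lib/            ┃           ┠────────
       ┃     [ ] tsconfig.json ┃           ┃     Feb
       ┃     [ ] types.txt     ┃           ┃Mo Tu We
       ┃     [ ] main.toml     ┃           ┃        
       ┃     [ ] helpers.py    ┃           ┃ 2  3  4
       ┃     [-] api/          ┃           ┃ 9 10 11
       ┃       [x] index.yaml  ┃           ┃16* 17 1
       ┗━━━━━━━━━━━━━━━━━━━━━━━┛           ┃23* 24 2
                                           ┃        
                                           ┃        
                                           ┗━━━━━━━━


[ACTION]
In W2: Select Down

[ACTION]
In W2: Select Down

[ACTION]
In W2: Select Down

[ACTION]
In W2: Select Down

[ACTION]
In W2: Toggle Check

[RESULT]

                                           ┃ HexEdit
                                           ┠────────
                                           ┃00000000
       ┏━━━━━━━━━━━━━━━━━━━━━━━┓           ┃00000010
       ┃ CheckboxTree          ┃           ┃00000020
       ┠───────────────────────┨           ┃00000030
       ┃ [-] repo/             ┃           ┏━━━━━━━━
       ┃   [ ] types.yaml      ┃           ┃ Calenda
       ┃   [-] lib/            ┃           ┠────────
       ┃     [ ] tsconfig.json ┃           ┃     Feb
       ┃>    [x] types.txt     ┃           ┃Mo Tu We
       ┃     [ ] main.toml     ┃           ┃        
       ┃     [ ] helpers.py    ┃           ┃ 2  3  4
       ┃     [-] api/          ┃           ┃ 9 10 11
       ┃       [x] index.yaml  ┃           ┃16* 17 1
       ┗━━━━━━━━━━━━━━━━━━━━━━━┛           ┃23* 24 2
                                           ┃        
                                           ┃        
                                           ┗━━━━━━━━


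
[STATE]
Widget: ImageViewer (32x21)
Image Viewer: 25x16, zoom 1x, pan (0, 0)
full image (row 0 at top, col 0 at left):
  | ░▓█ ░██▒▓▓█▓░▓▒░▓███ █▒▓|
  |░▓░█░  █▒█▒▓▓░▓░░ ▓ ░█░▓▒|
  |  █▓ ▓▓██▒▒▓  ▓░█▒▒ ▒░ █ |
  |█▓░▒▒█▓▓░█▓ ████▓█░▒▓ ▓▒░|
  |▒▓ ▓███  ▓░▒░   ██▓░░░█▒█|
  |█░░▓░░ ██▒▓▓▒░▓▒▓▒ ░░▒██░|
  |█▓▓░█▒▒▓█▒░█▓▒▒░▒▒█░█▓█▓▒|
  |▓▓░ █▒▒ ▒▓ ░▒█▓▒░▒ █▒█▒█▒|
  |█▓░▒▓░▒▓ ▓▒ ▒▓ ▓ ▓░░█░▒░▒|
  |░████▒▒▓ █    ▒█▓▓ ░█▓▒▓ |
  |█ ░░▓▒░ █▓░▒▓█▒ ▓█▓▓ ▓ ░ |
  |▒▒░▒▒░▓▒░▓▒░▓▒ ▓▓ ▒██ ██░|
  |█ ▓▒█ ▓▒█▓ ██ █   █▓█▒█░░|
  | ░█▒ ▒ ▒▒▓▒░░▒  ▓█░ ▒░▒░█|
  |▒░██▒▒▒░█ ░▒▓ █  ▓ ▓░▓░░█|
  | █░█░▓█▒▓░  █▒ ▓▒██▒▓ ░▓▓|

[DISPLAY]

 ░▓█ ░██▒▓▓█▓░▓▒░▓███ █▒▓       
░▓░█░  █▒█▒▓▓░▓░░ ▓ ░█░▓▒       
  █▓ ▓▓██▒▒▓  ▓░█▒▒ ▒░ █        
█▓░▒▒█▓▓░█▓ ████▓█░▒▓ ▓▒░       
▒▓ ▓███  ▓░▒░   ██▓░░░█▒█       
█░░▓░░ ██▒▓▓▒░▓▒▓▒ ░░▒██░       
█▓▓░█▒▒▓█▒░█▓▒▒░▒▒█░█▓█▓▒       
▓▓░ █▒▒ ▒▓ ░▒█▓▒░▒ █▒█▒█▒       
█▓░▒▓░▒▓ ▓▒ ▒▓ ▓ ▓░░█░▒░▒       
░████▒▒▓ █    ▒█▓▓ ░█▓▒▓        
█ ░░▓▒░ █▓░▒▓█▒ ▓█▓▓ ▓ ░        
▒▒░▒▒░▓▒░▓▒░▓▒ ▓▓ ▒██ ██░       
█ ▓▒█ ▓▒█▓ ██ █   █▓█▒█░░       
 ░█▒ ▒ ▒▒▓▒░░▒  ▓█░ ▒░▒░█       
▒░██▒▒▒░█ ░▒▓ █  ▓ ▓░▓░░█       
 █░█░▓█▒▓░  █▒ ▓▒██▒▓ ░▓▓       
                                
                                
                                
                                
                                


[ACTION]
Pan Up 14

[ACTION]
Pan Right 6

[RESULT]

██▒▓▓█▓░▓▒░▓███ █▒▓             
 █▒█▒▓▓░▓░░ ▓ ░█░▓▒             
▓██▒▒▓  ▓░█▒▒ ▒░ █              
▓▓░█▓ ████▓█░▒▓ ▓▒░             
█  ▓░▒░   ██▓░░░█▒█             
 ██▒▓▓▒░▓▒▓▒ ░░▒██░             
▒▓█▒░█▓▒▒░▒▒█░█▓█▓▒             
▒ ▒▓ ░▒█▓▒░▒ █▒█▒█▒             
▒▓ ▓▒ ▒▓ ▓ ▓░░█░▒░▒             
▒▓ █    ▒█▓▓ ░█▓▒▓              
░ █▓░▒▓█▒ ▓█▓▓ ▓ ░              
▓▒░▓▒░▓▒ ▓▓ ▒██ ██░             
▓▒█▓ ██ █   █▓█▒█░░             
 ▒▒▓▒░░▒  ▓█░ ▒░▒░█             
▒░█ ░▒▓ █  ▓ ▓░▓░░█             
█▒▓░  █▒ ▓▒██▒▓ ░▓▓             
                                
                                
                                
                                
                                


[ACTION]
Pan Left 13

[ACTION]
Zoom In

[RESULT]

  ░░▓▓██  ░░████▒▒▓▓▓▓██▓▓░░▓▓▒▒
  ░░▓▓██  ░░████▒▒▓▓▓▓██▓▓░░▓▓▒▒
░░▓▓░░██░░    ██▒▒██▒▒▓▓▓▓░░▓▓░░
░░▓▓░░██░░    ██▒▒██▒▒▓▓▓▓░░▓▓░░
    ██▓▓  ▓▓▓▓████▒▒▒▒▓▓    ▓▓░░
    ██▓▓  ▓▓▓▓████▒▒▒▒▓▓    ▓▓░░
██▓▓░░▒▒▒▒██▓▓▓▓░░██▓▓  ████████
██▓▓░░▒▒▒▒██▓▓▓▓░░██▓▓  ████████
▒▒▓▓  ▓▓██████    ▓▓░░▒▒░░      
▒▒▓▓  ▓▓██████    ▓▓░░▒▒░░      
██░░░░▓▓░░░░  ████▒▒▓▓▓▓▒▒░░▓▓▒▒
██░░░░▓▓░░░░  ████▒▒▓▓▓▓▒▒░░▓▓▒▒
██▓▓▓▓░░██▒▒▒▒▓▓██▒▒░░██▓▓▒▒▒▒░░
██▓▓▓▓░░██▒▒▒▒▓▓██▒▒░░██▓▓▒▒▒▒░░
▓▓▓▓░░  ██▒▒▒▒  ▒▒▓▓  ░░▒▒██▓▓▒▒
▓▓▓▓░░  ██▒▒▒▒  ▒▒▓▓  ░░▒▒██▓▓▒▒
██▓▓░░▒▒▓▓░░▒▒▓▓  ▓▓▒▒  ▒▒▓▓  ▓▓
██▓▓░░▒▒▓▓░░▒▒▓▓  ▓▓▒▒  ▒▒▓▓  ▓▓
░░████████▒▒▒▒▓▓  ██        ▒▒██
░░████████▒▒▒▒▓▓  ██        ▒▒██
██  ░░░░▓▓▒▒░░  ██▓▓░░▒▒▓▓██▒▒  


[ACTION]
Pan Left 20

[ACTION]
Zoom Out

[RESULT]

 ░▓█ ░██▒▓▓█▓░▓▒░▓███ █▒▓       
░▓░█░  █▒█▒▓▓░▓░░ ▓ ░█░▓▒       
  █▓ ▓▓██▒▒▓  ▓░█▒▒ ▒░ █        
█▓░▒▒█▓▓░█▓ ████▓█░▒▓ ▓▒░       
▒▓ ▓███  ▓░▒░   ██▓░░░█▒█       
█░░▓░░ ██▒▓▓▒░▓▒▓▒ ░░▒██░       
█▓▓░█▒▒▓█▒░█▓▒▒░▒▒█░█▓█▓▒       
▓▓░ █▒▒ ▒▓ ░▒█▓▒░▒ █▒█▒█▒       
█▓░▒▓░▒▓ ▓▒ ▒▓ ▓ ▓░░█░▒░▒       
░████▒▒▓ █    ▒█▓▓ ░█▓▒▓        
█ ░░▓▒░ █▓░▒▓█▒ ▓█▓▓ ▓ ░        
▒▒░▒▒░▓▒░▓▒░▓▒ ▓▓ ▒██ ██░       
█ ▓▒█ ▓▒█▓ ██ █   █▓█▒█░░       
 ░█▒ ▒ ▒▒▓▒░░▒  ▓█░ ▒░▒░█       
▒░██▒▒▒░█ ░▒▓ █  ▓ ▓░▓░░█       
 █░█░▓█▒▓░  █▒ ▓▒██▒▓ ░▓▓       
                                
                                
                                
                                
                                


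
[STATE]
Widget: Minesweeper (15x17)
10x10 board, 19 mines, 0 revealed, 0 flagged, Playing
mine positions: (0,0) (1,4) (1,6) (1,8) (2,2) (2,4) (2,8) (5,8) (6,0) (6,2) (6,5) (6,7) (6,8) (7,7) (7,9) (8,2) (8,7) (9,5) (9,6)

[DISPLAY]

■■■■■■■■■■     
■■■■■■■■■■     
■■■■■■■■■■     
■■■■■■■■■■     
■■■■■■■■■■     
■■■■■■■■■■     
■■■■■■■■■■     
■■■■■■■■■■     
■■■■■■■■■■     
■■■■■■■■■■     
               
               
               
               
               
               
               


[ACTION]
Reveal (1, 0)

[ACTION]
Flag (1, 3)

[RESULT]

■■■■■■■■■■     
1■■⚑■■■■■■     
■■■■■■■■■■     
■■■■■■■■■■     
■■■■■■■■■■     
■■■■■■■■■■     
■■■■■■■■■■     
■■■■■■■■■■     
■■■■■■■■■■     
■■■■■■■■■■     
               
               
               
               
               
               
               


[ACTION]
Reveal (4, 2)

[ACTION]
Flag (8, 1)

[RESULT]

■■■■■■■■■■     
12■⚑■■■■■■     
 1■■■313■■     
 11211 1■■     
       1■■     
12111123■■     
■■■■■■■■■■     
■■■■■■■■■■     
■⚑■■■■■■■■     
■■■■■■■■■■     
               
               
               
               
               
               
               


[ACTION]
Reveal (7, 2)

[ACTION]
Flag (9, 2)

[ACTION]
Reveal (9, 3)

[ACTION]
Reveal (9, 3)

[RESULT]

■■■■■■■■■■     
12■⚑■■■■■■     
 1■■■313■■     
 11211 1■■     
       1■■     
12111123■■     
■■■■■■■■■■     
■■2■■■■■■■     
■⚑■■■■■■■■     
■■⚑1■■■■■■     
               
               
               
               
               
               
               


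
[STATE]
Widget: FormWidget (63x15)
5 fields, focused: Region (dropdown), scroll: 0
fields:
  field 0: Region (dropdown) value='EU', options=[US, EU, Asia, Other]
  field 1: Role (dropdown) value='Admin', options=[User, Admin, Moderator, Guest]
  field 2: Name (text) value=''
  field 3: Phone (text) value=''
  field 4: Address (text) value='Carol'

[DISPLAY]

> Region:     [EU                                            ▼]
  Role:       [Admin                                         ▼]
  Name:       [                                               ]
  Phone:      [                                               ]
  Address:    [Carol                                          ]
                                                               
                                                               
                                                               
                                                               
                                                               
                                                               
                                                               
                                                               
                                                               
                                                               


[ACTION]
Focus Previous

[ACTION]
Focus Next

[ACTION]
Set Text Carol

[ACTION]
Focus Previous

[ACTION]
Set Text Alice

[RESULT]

  Region:     [EU                                            ▼]
  Role:       [Admin                                         ▼]
  Name:       [                                               ]
  Phone:      [                                               ]
> Address:    [Alice                                          ]
                                                               
                                                               
                                                               
                                                               
                                                               
                                                               
                                                               
                                                               
                                                               
                                                               


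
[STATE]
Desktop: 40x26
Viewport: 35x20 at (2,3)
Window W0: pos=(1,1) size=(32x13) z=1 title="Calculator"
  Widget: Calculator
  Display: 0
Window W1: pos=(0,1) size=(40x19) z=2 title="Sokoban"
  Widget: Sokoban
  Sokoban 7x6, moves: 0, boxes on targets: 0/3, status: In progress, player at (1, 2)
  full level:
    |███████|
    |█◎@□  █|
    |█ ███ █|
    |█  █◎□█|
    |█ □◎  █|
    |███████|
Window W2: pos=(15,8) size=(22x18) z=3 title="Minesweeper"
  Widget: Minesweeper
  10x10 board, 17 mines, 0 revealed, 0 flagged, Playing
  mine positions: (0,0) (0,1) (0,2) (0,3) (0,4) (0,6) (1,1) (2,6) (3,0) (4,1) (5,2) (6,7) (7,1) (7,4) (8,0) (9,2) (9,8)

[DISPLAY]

───────────────────────────────────
██████                             
◎@□  █                             
 ███ █                             
  █◎□█                             
 □◎  █       ┏━━━━━━━━━━━━━━━━━━━━┓
██████       ┃ Minesweeper        ┃
oves: 0  0/3 ┠────────────────────┨
             ┃■■■■■■■■■■          ┃
             ┃■■■■■■■■■■          ┃
             ┃■■■■■■■■■■          ┃
             ┃■■■■■■■■■■          ┃
             ┃■■■■■■■■■■          ┃
             ┃■■■■■■■■■■          ┃
             ┃■■■■■■■■■■          ┃
             ┃■■■■■■■■■■          ┃
━━━━━━━━━━━━━┃■■■■■■■■■■          ┃
             ┃■■■■■■■■■■          ┃
             ┃                    ┃
             ┃                    ┃


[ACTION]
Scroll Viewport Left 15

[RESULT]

┠──────────────────────────────────
┃███████                           
┃█◎@□  █                           
┃█ ███ █                           
┃█  █◎□█                           
┃█ □◎  █       ┏━━━━━━━━━━━━━━━━━━━
┃███████       ┃ Minesweeper       
┃Moves: 0  0/3 ┠───────────────────
┃              ┃■■■■■■■■■■         
┃              ┃■■■■■■■■■■         
┃              ┃■■■■■■■■■■         
┃              ┃■■■■■■■■■■         
┃              ┃■■■■■■■■■■         
┃              ┃■■■■■■■■■■         
┃              ┃■■■■■■■■■■         
┃              ┃■■■■■■■■■■         
┗━━━━━━━━━━━━━━┃■■■■■■■■■■         
               ┃■■■■■■■■■■         
               ┃                   
               ┃                   


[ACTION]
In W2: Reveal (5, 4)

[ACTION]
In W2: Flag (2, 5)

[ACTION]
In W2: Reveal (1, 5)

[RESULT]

┠──────────────────────────────────
┃███████                           
┃█◎@□  █                           
┃█ ███ █                           
┃█  █◎□█                           
┃█ □◎  █       ┏━━━━━━━━━━━━━━━━━━━
┃███████       ┃ Minesweeper       
┃Moves: 0  0/3 ┠───────────────────
┃              ┃■■■■■■■1           
┃              ┃■■4323■2           
┃              ┃■■1  1■1           
┃              ┃■■1  111           
┃              ┃■■21               
┃              ┃■■■1  111          
┃              ┃■■■2111■1          
┃              ┃■■■■■■■■1          
┗━━━━━━━━━━━━━━┃■■■■■■■■11         
               ┃■■■■■■■■■■         
               ┃                   
               ┃                   


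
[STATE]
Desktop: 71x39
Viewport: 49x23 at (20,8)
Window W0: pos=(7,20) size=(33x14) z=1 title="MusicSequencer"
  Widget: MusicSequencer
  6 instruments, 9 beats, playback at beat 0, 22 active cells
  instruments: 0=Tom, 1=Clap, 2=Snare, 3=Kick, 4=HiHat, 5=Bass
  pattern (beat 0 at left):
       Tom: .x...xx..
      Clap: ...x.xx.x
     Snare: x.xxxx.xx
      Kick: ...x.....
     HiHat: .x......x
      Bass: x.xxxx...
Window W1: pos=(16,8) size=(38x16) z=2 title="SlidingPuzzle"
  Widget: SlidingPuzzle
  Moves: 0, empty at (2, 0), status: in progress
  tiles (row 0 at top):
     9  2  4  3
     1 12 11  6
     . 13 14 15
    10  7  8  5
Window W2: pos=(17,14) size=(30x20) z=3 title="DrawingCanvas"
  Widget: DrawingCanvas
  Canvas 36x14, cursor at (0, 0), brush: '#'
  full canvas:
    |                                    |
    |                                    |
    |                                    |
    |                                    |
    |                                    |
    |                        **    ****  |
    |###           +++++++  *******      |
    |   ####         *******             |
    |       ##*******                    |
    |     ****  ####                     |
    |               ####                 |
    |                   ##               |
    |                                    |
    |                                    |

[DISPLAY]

━━━━━━━━━━━━━━━━━━━━━━━━━━━━━━━━━┓               
idingPuzzle                      ┃               
─────────────────────────────────┨               
──┬────┬────┬────┐               ┃               
9 │  2 │  4 │  3 │               ┃               
──┼────┼────┼────┤               ┃               
━━━━━━━━━━━━━━━━━━━━━━━━━━┓      ┃               
rawingCanvas              ┃      ┃               
──────────────────────────┨      ┃               
                          ┃      ┃               
                          ┃      ┃               
                          ┃      ┃               
                          ┃      ┃               
                          ┃      ┃               
                      **  ┃      ┃               
#           +++++++  *****┃━━━━━━┛               
 ####         *******     ┃                      
     ##*******            ┃                      
   ****  ####             ┃                      
             ####         ┃                      
                 ##       ┃                      
                          ┃                      
                          ┃                      


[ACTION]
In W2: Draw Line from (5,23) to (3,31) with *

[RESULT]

━━━━━━━━━━━━━━━━━━━━━━━━━━━━━━━━━┓               
idingPuzzle                      ┃               
─────────────────────────────────┨               
──┬────┬────┬────┐               ┃               
9 │  2 │  4 │  3 │               ┃               
──┼────┼────┼────┤               ┃               
━━━━━━━━━━━━━━━━━━━━━━━━━━┓      ┃               
rawingCanvas              ┃      ┃               
──────────────────────────┨      ┃               
                          ┃      ┃               
                          ┃      ┃               
                          ┃      ┃               
                          ┃      ┃               
                        **┃      ┃               
                     ***  ┃      ┃               
#           +++++++  *****┃━━━━━━┛               
 ####         *******     ┃                      
     ##*******            ┃                      
   ****  ####             ┃                      
             ####         ┃                      
                 ##       ┃                      
                          ┃                      
                          ┃                      


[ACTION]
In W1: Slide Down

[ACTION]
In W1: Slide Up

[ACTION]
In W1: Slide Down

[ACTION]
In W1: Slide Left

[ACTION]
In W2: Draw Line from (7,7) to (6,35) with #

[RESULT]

━━━━━━━━━━━━━━━━━━━━━━━━━━━━━━━━━┓               
idingPuzzle                      ┃               
─────────────────────────────────┨               
──┬────┬────┬────┐               ┃               
9 │  2 │  4 │  3 │               ┃               
──┼────┼────┼────┤               ┃               
━━━━━━━━━━━━━━━━━━━━━━━━━━┓      ┃               
rawingCanvas              ┃      ┃               
──────────────────────────┨      ┃               
                          ┃      ┃               
                          ┃      ┃               
                          ┃      ┃               
                          ┃      ┃               
                        **┃      ┃               
                     ***  ┃      ┃               
#           +++++++ ######┃━━━━━━┛               
 ###################*     ┃                      
     ##*******            ┃                      
   ****  ####             ┃                      
             ####         ┃                      
                 ##       ┃                      
                          ┃                      
                          ┃                      
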